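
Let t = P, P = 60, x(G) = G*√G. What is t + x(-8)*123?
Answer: 60 - 1968*I*√2 ≈ 60.0 - 2783.2*I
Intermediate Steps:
x(G) = G^(3/2)
t = 60
t + x(-8)*123 = 60 + (-8)^(3/2)*123 = 60 - 16*I*√2*123 = 60 - 1968*I*√2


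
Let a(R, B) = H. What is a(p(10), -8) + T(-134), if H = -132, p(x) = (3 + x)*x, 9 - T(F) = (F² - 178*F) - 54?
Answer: -41877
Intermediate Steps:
T(F) = 63 - F² + 178*F (T(F) = 9 - ((F² - 178*F) - 54) = 9 - (-54 + F² - 178*F) = 9 + (54 - F² + 178*F) = 63 - F² + 178*F)
p(x) = x*(3 + x)
a(R, B) = -132
a(p(10), -8) + T(-134) = -132 + (63 - 1*(-134)² + 178*(-134)) = -132 + (63 - 1*17956 - 23852) = -132 + (63 - 17956 - 23852) = -132 - 41745 = -41877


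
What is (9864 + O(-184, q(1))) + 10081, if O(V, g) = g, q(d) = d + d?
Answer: 19947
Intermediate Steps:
q(d) = 2*d
(9864 + O(-184, q(1))) + 10081 = (9864 + 2*1) + 10081 = (9864 + 2) + 10081 = 9866 + 10081 = 19947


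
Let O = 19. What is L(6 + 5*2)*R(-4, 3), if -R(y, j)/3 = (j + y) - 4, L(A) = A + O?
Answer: 525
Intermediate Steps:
L(A) = 19 + A (L(A) = A + 19 = 19 + A)
R(y, j) = 12 - 3*j - 3*y (R(y, j) = -3*((j + y) - 4) = -3*(-4 + j + y) = 12 - 3*j - 3*y)
L(6 + 5*2)*R(-4, 3) = (19 + (6 + 5*2))*(12 - 3*3 - 3*(-4)) = (19 + (6 + 10))*(12 - 9 + 12) = (19 + 16)*15 = 35*15 = 525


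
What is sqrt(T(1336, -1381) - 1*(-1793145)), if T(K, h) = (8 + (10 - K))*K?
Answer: sqrt(32297) ≈ 179.71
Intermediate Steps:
T(K, h) = K*(18 - K) (T(K, h) = (18 - K)*K = K*(18 - K))
sqrt(T(1336, -1381) - 1*(-1793145)) = sqrt(1336*(18 - 1*1336) - 1*(-1793145)) = sqrt(1336*(18 - 1336) + 1793145) = sqrt(1336*(-1318) + 1793145) = sqrt(-1760848 + 1793145) = sqrt(32297)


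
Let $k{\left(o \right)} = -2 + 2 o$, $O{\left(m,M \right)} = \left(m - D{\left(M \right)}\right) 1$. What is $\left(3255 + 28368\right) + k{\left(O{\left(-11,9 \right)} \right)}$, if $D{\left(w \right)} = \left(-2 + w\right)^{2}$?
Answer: $31501$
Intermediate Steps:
$O{\left(m,M \right)} = m - \left(-2 + M\right)^{2}$ ($O{\left(m,M \right)} = \left(m - \left(-2 + M\right)^{2}\right) 1 = m - \left(-2 + M\right)^{2}$)
$\left(3255 + 28368\right) + k{\left(O{\left(-11,9 \right)} \right)} = \left(3255 + 28368\right) + \left(-2 + 2 \left(-11 - \left(-2 + 9\right)^{2}\right)\right) = 31623 + \left(-2 + 2 \left(-11 - 7^{2}\right)\right) = 31623 + \left(-2 + 2 \left(-11 - 49\right)\right) = 31623 + \left(-2 + 2 \left(-60\right)\right) = 31623 - 122 = 31501$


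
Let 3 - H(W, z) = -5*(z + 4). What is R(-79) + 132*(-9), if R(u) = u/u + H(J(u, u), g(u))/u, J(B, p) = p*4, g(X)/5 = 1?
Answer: -93821/79 ≈ -1187.6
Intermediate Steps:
g(X) = 5 (g(X) = 5*1 = 5)
J(B, p) = 4*p
H(W, z) = 23 + 5*z (H(W, z) = 3 - (-5)*(z + 4) = 3 - (-5)*(4 + z) = 3 - (-20 - 5*z) = 3 + (20 + 5*z) = 23 + 5*z)
R(u) = 1 + 48/u (R(u) = u/u + (23 + 5*5)/u = 1 + (23 + 25)/u = 1 + 48/u)
R(-79) + 132*(-9) = (48 - 79)/(-79) + 132*(-9) = -1/79*(-31) - 1188 = 31/79 - 1188 = -93821/79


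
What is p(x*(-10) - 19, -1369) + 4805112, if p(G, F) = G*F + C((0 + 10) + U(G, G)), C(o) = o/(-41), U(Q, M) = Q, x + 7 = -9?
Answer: 189095252/41 ≈ 4.6121e+6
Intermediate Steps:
x = -16 (x = -7 - 9 = -16)
C(o) = -o/41 (C(o) = o*(-1/41) = -o/41)
p(G, F) = -10/41 - G/41 + F*G (p(G, F) = G*F - ((0 + 10) + G)/41 = F*G - (10 + G)/41 = F*G + (-10/41 - G/41) = -10/41 - G/41 + F*G)
p(x*(-10) - 19, -1369) + 4805112 = (-10/41 - (-16*(-10) - 19)/41 - 1369*(-16*(-10) - 19)) + 4805112 = (-10/41 - (160 - 19)/41 - 1369*(160 - 19)) + 4805112 = (-10/41 - 1/41*141 - 1369*141) + 4805112 = (-10/41 - 141/41 - 193029) + 4805112 = -7914340/41 + 4805112 = 189095252/41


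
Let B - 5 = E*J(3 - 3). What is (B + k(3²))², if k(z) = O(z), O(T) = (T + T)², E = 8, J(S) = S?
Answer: 108241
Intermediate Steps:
O(T) = 4*T² (O(T) = (2*T)² = 4*T²)
k(z) = 4*z²
B = 5 (B = 5 + 8*(3 - 3) = 5 + 8*0 = 5 + 0 = 5)
(B + k(3²))² = (5 + 4*(3²)²)² = (5 + 4*9²)² = (5 + 4*81)² = (5 + 324)² = 329² = 108241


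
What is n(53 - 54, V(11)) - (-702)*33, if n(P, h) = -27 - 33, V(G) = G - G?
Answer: 23106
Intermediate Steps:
V(G) = 0
n(P, h) = -60
n(53 - 54, V(11)) - (-702)*33 = -60 - (-702)*33 = -60 - 1*(-23166) = -60 + 23166 = 23106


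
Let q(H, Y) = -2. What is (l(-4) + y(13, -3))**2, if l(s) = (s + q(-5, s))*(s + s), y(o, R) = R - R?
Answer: 2304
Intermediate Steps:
y(o, R) = 0
l(s) = 2*s*(-2 + s) (l(s) = (s - 2)*(s + s) = (-2 + s)*(2*s) = 2*s*(-2 + s))
(l(-4) + y(13, -3))**2 = (2*(-4)*(-2 - 4) + 0)**2 = (2*(-4)*(-6) + 0)**2 = (48 + 0)**2 = 48**2 = 2304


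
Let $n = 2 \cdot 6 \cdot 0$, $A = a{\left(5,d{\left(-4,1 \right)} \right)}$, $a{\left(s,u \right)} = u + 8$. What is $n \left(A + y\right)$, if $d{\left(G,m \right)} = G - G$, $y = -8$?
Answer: $0$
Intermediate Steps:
$d{\left(G,m \right)} = 0$
$a{\left(s,u \right)} = 8 + u$
$A = 8$ ($A = 8 + 0 = 8$)
$n = 0$ ($n = 12 \cdot 0 = 0$)
$n \left(A + y\right) = 0 \left(8 - 8\right) = 0 \cdot 0 = 0$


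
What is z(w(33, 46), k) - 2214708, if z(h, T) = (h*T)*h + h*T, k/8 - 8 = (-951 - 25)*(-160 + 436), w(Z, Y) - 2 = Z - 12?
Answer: -1191743796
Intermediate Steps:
w(Z, Y) = -10 + Z (w(Z, Y) = 2 + (Z - 12) = 2 + (-12 + Z) = -10 + Z)
k = -2154944 (k = 64 + 8*((-951 - 25)*(-160 + 436)) = 64 + 8*(-976*276) = 64 + 8*(-269376) = 64 - 2155008 = -2154944)
z(h, T) = T*h + T*h² (z(h, T) = (T*h)*h + T*h = T*h² + T*h = T*h + T*h²)
z(w(33, 46), k) - 2214708 = -2154944*(-10 + 33)*(1 + (-10 + 33)) - 2214708 = -2154944*23*(1 + 23) - 2214708 = -2154944*23*24 - 2214708 = -1189529088 - 2214708 = -1191743796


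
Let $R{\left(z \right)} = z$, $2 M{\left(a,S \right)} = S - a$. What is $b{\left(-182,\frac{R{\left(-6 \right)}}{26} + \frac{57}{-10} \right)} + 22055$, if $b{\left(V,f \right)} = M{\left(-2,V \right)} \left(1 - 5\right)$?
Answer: $22415$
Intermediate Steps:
$M{\left(a,S \right)} = \frac{S}{2} - \frac{a}{2}$ ($M{\left(a,S \right)} = \frac{S - a}{2} = \frac{S}{2} - \frac{a}{2}$)
$b{\left(V,f \right)} = -4 - 2 V$ ($b{\left(V,f \right)} = \left(\frac{V}{2} - -1\right) \left(1 - 5\right) = \left(\frac{V}{2} + 1\right) \left(-4\right) = \left(1 + \frac{V}{2}\right) \left(-4\right) = -4 - 2 V$)
$b{\left(-182,\frac{R{\left(-6 \right)}}{26} + \frac{57}{-10} \right)} + 22055 = \left(-4 - -364\right) + 22055 = \left(-4 + 364\right) + 22055 = 360 + 22055 = 22415$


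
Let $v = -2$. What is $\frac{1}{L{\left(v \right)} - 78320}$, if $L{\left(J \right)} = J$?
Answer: $- \frac{1}{78322} \approx -1.2768 \cdot 10^{-5}$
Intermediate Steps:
$\frac{1}{L{\left(v \right)} - 78320} = \frac{1}{-2 - 78320} = \frac{1}{-78322} = - \frac{1}{78322}$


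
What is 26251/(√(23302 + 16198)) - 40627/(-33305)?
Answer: 40627/33305 + 26251*√395/3950 ≈ 133.30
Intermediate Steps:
26251/(√(23302 + 16198)) - 40627/(-33305) = 26251/(√39500) - 40627*(-1/33305) = 26251/((10*√395)) + 40627/33305 = 26251*(√395/3950) + 40627/33305 = 26251*√395/3950 + 40627/33305 = 40627/33305 + 26251*√395/3950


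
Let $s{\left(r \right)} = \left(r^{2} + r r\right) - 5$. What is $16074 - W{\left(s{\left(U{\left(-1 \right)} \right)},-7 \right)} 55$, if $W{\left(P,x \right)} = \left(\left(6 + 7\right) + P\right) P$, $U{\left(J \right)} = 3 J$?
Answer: $-2516$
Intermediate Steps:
$s{\left(r \right)} = -5 + 2 r^{2}$ ($s{\left(r \right)} = \left(r^{2} + r^{2}\right) - 5 = 2 r^{2} - 5 = -5 + 2 r^{2}$)
$W{\left(P,x \right)} = P \left(13 + P\right)$ ($W{\left(P,x \right)} = \left(13 + P\right) P = P \left(13 + P\right)$)
$16074 - W{\left(s{\left(U{\left(-1 \right)} \right)},-7 \right)} 55 = 16074 - \left(-5 + 2 \left(3 \left(-1\right)\right)^{2}\right) \left(13 - \left(5 - 2 \left(3 \left(-1\right)\right)^{2}\right)\right) 55 = 16074 - \left(-5 + 2 \left(-3\right)^{2}\right) \left(13 - \left(5 - 2 \left(-3\right)^{2}\right)\right) 55 = 16074 - \left(-5 + 2 \cdot 9\right) \left(13 + \left(-5 + 2 \cdot 9\right)\right) 55 = 16074 - \left(-5 + 18\right) \left(13 + \left(-5 + 18\right)\right) 55 = 16074 - 13 \left(13 + 13\right) 55 = 16074 - 13 \cdot 26 \cdot 55 = 16074 - 338 \cdot 55 = 16074 - 18590 = -2516$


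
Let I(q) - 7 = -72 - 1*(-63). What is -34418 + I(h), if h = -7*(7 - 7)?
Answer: -34420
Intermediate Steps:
h = 0 (h = -7*0 = 0)
I(q) = -2 (I(q) = 7 + (-72 - 1*(-63)) = 7 + (-72 + 63) = 7 - 9 = -2)
-34418 + I(h) = -34418 - 2 = -34420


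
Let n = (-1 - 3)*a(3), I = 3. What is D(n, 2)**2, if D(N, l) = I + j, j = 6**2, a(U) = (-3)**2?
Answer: 1521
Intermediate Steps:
a(U) = 9
j = 36
n = -36 (n = (-1 - 3)*9 = -4*9 = -36)
D(N, l) = 39 (D(N, l) = 3 + 36 = 39)
D(n, 2)**2 = 39**2 = 1521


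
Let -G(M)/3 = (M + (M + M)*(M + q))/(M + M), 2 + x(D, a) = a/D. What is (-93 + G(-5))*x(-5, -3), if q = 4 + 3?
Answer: 1407/10 ≈ 140.70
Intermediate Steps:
q = 7
x(D, a) = -2 + a/D
G(M) = -3*(M + 2*M*(7 + M))/(2*M) (G(M) = -3*(M + (M + M)*(M + 7))/(M + M) = -3*(M + (2*M)*(7 + M))/(2*M) = -3*(M + 2*M*(7 + M))*1/(2*M) = -3*(M + 2*M*(7 + M))/(2*M))
(-93 + G(-5))*x(-5, -3) = (-93 + (-45/2 - 3*(-5)))*(-2 - 3/(-5)) = (-93 + (-45/2 + 15))*(-2 - 3*(-⅕)) = (-93 - 15/2)*(-2 + ⅗) = -201/2*(-7/5) = 1407/10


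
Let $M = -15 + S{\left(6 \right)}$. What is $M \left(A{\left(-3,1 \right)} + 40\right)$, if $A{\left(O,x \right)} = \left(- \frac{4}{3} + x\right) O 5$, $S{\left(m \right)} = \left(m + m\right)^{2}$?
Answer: $5805$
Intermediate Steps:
$S{\left(m \right)} = 4 m^{2}$ ($S{\left(m \right)} = \left(2 m\right)^{2} = 4 m^{2}$)
$A{\left(O,x \right)} = 5 O \left(- \frac{4}{3} + x\right)$ ($A{\left(O,x \right)} = \left(\left(-4\right) \frac{1}{3} + x\right) O 5 = \left(- \frac{4}{3} + x\right) O 5 = O \left(- \frac{4}{3} + x\right) 5 = 5 O \left(- \frac{4}{3} + x\right)$)
$M = 129$ ($M = -15 + 4 \cdot 6^{2} = -15 + 4 \cdot 36 = -15 + 144 = 129$)
$M \left(A{\left(-3,1 \right)} + 40\right) = 129 \left(\frac{5}{3} \left(-3\right) \left(-4 + 3 \cdot 1\right) + 40\right) = 129 \left(\frac{5}{3} \left(-3\right) \left(-4 + 3\right) + 40\right) = 129 \left(\frac{5}{3} \left(-3\right) \left(-1\right) + 40\right) = 129 \left(5 + 40\right) = 129 \cdot 45 = 5805$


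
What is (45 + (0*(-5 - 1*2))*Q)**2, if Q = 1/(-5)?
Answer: 2025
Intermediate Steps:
Q = -1/5 (Q = 1*(-1/5) = -1/5 ≈ -0.20000)
(45 + (0*(-5 - 1*2))*Q)**2 = (45 + (0*(-5 - 1*2))*(-1/5))**2 = (45 + (0*(-5 - 2))*(-1/5))**2 = (45 + (0*(-7))*(-1/5))**2 = (45 + 0*(-1/5))**2 = (45 + 0)**2 = 45**2 = 2025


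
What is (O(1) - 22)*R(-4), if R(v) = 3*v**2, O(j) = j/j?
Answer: -1008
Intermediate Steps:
O(j) = 1
(O(1) - 22)*R(-4) = (1 - 22)*(3*(-4)**2) = -63*16 = -21*48 = -1008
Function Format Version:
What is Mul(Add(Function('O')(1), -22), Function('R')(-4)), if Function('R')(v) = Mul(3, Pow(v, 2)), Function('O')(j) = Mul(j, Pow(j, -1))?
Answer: -1008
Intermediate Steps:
Function('O')(j) = 1
Mul(Add(Function('O')(1), -22), Function('R')(-4)) = Mul(Add(1, -22), Mul(3, Pow(-4, 2))) = Mul(-21, Mul(3, 16)) = Mul(-21, 48) = -1008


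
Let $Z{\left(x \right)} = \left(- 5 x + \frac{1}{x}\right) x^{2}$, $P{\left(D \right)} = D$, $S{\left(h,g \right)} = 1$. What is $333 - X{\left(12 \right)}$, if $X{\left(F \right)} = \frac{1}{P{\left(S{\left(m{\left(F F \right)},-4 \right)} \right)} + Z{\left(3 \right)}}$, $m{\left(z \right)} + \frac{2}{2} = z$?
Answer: $\frac{43624}{131} \approx 333.01$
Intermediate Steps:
$m{\left(z \right)} = -1 + z$
$Z{\left(x \right)} = x^{2} \left(\frac{1}{x} - 5 x\right)$ ($Z{\left(x \right)} = \left(\frac{1}{x} - 5 x\right) x^{2} = x^{2} \left(\frac{1}{x} - 5 x\right)$)
$X{\left(F \right)} = - \frac{1}{131}$ ($X{\left(F \right)} = \frac{1}{1 + \left(3 - 5 \cdot 3^{3}\right)} = \frac{1}{1 + \left(3 - 135\right)} = \frac{1}{1 - 132} = \frac{1}{-131} = - \frac{1}{131}$)
$333 - X{\left(12 \right)} = 333 - - \frac{1}{131} = 333 + \frac{1}{131} = \frac{43624}{131}$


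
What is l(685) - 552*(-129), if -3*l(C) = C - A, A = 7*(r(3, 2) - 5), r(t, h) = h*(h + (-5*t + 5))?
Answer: 212792/3 ≈ 70931.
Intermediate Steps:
r(t, h) = h*(5 + h - 5*t) (r(t, h) = h*(h + (5 - 5*t)) = h*(5 + h - 5*t))
A = -147 (A = 7*(2*(5 + 2 - 5*3) - 5) = 7*(2*(5 + 2 - 15) - 5) = 7*(2*(-8) - 5) = 7*(-16 - 5) = 7*(-21) = -147)
l(C) = -49 - C/3 (l(C) = -(C - 1*(-147))/3 = -(C + 147)/3 = -(147 + C)/3 = -49 - C/3)
l(685) - 552*(-129) = (-49 - 1/3*685) - 552*(-129) = (-49 - 685/3) + 71208 = -832/3 + 71208 = 212792/3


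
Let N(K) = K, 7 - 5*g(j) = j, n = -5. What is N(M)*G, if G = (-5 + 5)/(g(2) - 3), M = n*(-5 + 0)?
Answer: 0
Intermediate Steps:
M = 25 (M = -5*(-5 + 0) = -5*(-5) = 25)
g(j) = 7/5 - j/5
G = 0 (G = (-5 + 5)/((7/5 - 1/5*2) - 3) = 0/((7/5 - 2/5) - 3) = 0/(1 - 3) = 0/(-2) = 0*(-1/2) = 0)
N(M)*G = 25*0 = 0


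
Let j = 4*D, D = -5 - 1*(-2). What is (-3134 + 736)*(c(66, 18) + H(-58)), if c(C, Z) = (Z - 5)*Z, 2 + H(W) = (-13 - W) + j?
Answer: -635470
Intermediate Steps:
D = -3 (D = -5 + 2 = -3)
j = -12 (j = 4*(-3) = -12)
H(W) = -27 - W (H(W) = -2 + ((-13 - W) - 12) = -2 + (-25 - W) = -27 - W)
c(C, Z) = Z*(-5 + Z) (c(C, Z) = (-5 + Z)*Z = Z*(-5 + Z))
(-3134 + 736)*(c(66, 18) + H(-58)) = (-3134 + 736)*(18*(-5 + 18) + (-27 - 1*(-58))) = -2398*(18*13 + (-27 + 58)) = -2398*(234 + 31) = -2398*265 = -635470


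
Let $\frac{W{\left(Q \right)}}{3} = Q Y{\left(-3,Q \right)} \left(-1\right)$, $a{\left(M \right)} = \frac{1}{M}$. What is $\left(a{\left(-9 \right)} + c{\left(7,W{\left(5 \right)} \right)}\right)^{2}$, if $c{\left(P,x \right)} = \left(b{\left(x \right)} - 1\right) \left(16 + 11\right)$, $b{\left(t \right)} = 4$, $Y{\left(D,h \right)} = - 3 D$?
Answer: $\frac{529984}{81} \approx 6543.0$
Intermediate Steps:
$W{\left(Q \right)} = - 27 Q$ ($W{\left(Q \right)} = 3 Q \left(\left(-3\right) \left(-3\right)\right) \left(-1\right) = 3 Q 9 \left(-1\right) = 3 \cdot 9 Q \left(-1\right) = 3 \left(- 9 Q\right) = - 27 Q$)
$c{\left(P,x \right)} = 81$ ($c{\left(P,x \right)} = \left(4 - 1\right) \left(16 + 11\right) = 3 \cdot 27 = 81$)
$\left(a{\left(-9 \right)} + c{\left(7,W{\left(5 \right)} \right)}\right)^{2} = \left(\frac{1}{-9} + 81\right)^{2} = \left(- \frac{1}{9} + 81\right)^{2} = \left(\frac{728}{9}\right)^{2} = \frac{529984}{81}$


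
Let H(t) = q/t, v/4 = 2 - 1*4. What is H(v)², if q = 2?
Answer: 1/16 ≈ 0.062500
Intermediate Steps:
v = -8 (v = 4*(2 - 1*4) = 4*(2 - 4) = 4*(-2) = -8)
H(t) = 2/t
H(v)² = (2/(-8))² = (2*(-⅛))² = (-¼)² = 1/16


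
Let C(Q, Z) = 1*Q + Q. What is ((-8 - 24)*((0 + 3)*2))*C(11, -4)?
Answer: -4224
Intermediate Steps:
C(Q, Z) = 2*Q (C(Q, Z) = Q + Q = 2*Q)
((-8 - 24)*((0 + 3)*2))*C(11, -4) = ((-8 - 24)*((0 + 3)*2))*(2*11) = -96*2*22 = -32*6*22 = -192*22 = -4224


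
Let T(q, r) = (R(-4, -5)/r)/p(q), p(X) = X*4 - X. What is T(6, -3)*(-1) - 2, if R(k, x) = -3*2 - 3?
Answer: -13/6 ≈ -2.1667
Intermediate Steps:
R(k, x) = -9 (R(k, x) = -6 - 3 = -9)
p(X) = 3*X (p(X) = 4*X - X = 3*X)
T(q, r) = -3/(q*r) (T(q, r) = (-9/r)/((3*q)) = (-9/r)*(1/(3*q)) = -3/(q*r))
T(6, -3)*(-1) - 2 = -3/(6*(-3))*(-1) - 2 = -3*1/6*(-1/3)*(-1) - 2 = (1/6)*(-1) - 2 = -1/6 - 2 = -13/6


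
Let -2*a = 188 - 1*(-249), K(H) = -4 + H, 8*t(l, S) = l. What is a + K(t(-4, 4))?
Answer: -223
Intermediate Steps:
t(l, S) = l/8
a = -437/2 (a = -(188 - 1*(-249))/2 = -(188 + 249)/2 = -½*437 = -437/2 ≈ -218.50)
a + K(t(-4, 4)) = -437/2 + (-4 + (⅛)*(-4)) = -437/2 + (-4 - ½) = -437/2 - 9/2 = -223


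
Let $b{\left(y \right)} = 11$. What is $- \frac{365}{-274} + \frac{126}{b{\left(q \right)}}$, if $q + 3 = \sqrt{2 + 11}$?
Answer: $\frac{38539}{3014} \approx 12.787$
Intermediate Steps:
$q = -3 + \sqrt{13}$ ($q = -3 + \sqrt{2 + 11} = -3 + \sqrt{13} \approx 0.60555$)
$- \frac{365}{-274} + \frac{126}{b{\left(q \right)}} = - \frac{365}{-274} + \frac{126}{11} = \left(-365\right) \left(- \frac{1}{274}\right) + 126 \cdot \frac{1}{11} = \frac{365}{274} + \frac{126}{11} = \frac{38539}{3014}$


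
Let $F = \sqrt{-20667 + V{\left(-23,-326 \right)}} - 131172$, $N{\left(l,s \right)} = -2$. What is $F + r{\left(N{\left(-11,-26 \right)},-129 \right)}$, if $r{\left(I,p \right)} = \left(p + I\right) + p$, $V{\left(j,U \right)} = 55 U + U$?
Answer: $-131432 + i \sqrt{38923} \approx -1.3143 \cdot 10^{5} + 197.29 i$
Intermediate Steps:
$V{\left(j,U \right)} = 56 U$
$r{\left(I,p \right)} = I + 2 p$ ($r{\left(I,p \right)} = \left(I + p\right) + p = I + 2 p$)
$F = -131172 + i \sqrt{38923}$ ($F = \sqrt{-20667 + 56 \left(-326\right)} - 131172 = \sqrt{-20667 - 18256} - 131172 = \sqrt{-38923} - 131172 = i \sqrt{38923} - 131172 = -131172 + i \sqrt{38923} \approx -1.3117 \cdot 10^{5} + 197.29 i$)
$F + r{\left(N{\left(-11,-26 \right)},-129 \right)} = \left(-131172 + i \sqrt{38923}\right) + \left(-2 + 2 \left(-129\right)\right) = \left(-131172 + i \sqrt{38923}\right) - 260 = -131432 + i \sqrt{38923}$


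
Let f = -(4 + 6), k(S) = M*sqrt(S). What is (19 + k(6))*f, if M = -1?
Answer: -190 + 10*sqrt(6) ≈ -165.51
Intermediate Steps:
k(S) = -sqrt(S)
f = -10 (f = -1*10 = -10)
(19 + k(6))*f = (19 - sqrt(6))*(-10) = -190 + 10*sqrt(6)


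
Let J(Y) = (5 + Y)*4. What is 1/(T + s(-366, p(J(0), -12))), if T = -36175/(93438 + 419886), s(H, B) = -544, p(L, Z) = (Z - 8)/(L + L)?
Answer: -513324/279284431 ≈ -0.0018380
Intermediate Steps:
J(Y) = 20 + 4*Y
p(L, Z) = (-8 + Z)/(2*L) (p(L, Z) = (-8 + Z)/((2*L)) = (-8 + Z)*(1/(2*L)) = (-8 + Z)/(2*L))
T = -36175/513324 ≈ -0.070472
1/(T + s(-366, p(J(0), -12))) = 1/(-36175/513324 - 544) = 1/(-279284431/513324) = -513324/279284431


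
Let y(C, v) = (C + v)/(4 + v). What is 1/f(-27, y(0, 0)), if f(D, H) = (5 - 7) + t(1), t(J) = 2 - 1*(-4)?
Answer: ¼ ≈ 0.25000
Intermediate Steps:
y(C, v) = (C + v)/(4 + v)
t(J) = 6 (t(J) = 2 + 4 = 6)
f(D, H) = 4 (f(D, H) = (5 - 7) + 6 = -2 + 6 = 4)
1/f(-27, y(0, 0)) = 1/4 = ¼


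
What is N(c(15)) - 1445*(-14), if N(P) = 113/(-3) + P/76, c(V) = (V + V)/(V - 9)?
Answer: 4603867/228 ≈ 20192.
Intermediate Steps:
c(V) = 2*V/(-9 + V) (c(V) = (2*V)/(-9 + V) = 2*V/(-9 + V))
N(P) = -113/3 + P/76 (N(P) = 113*(-⅓) + P*(1/76) = -113/3 + P/76)
N(c(15)) - 1445*(-14) = (-113/3 + (2*15/(-9 + 15))/76) - 1445*(-14) = (-113/3 + (2*15/6)/76) + 20230 = (-113/3 + (2*15*(⅙))/76) + 20230 = (-113/3 + (1/76)*5) + 20230 = (-113/3 + 5/76) + 20230 = -8573/228 + 20230 = 4603867/228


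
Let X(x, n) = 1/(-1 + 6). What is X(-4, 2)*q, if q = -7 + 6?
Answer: -⅕ ≈ -0.20000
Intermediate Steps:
X(x, n) = ⅕ (X(x, n) = 1/5 = ⅕)
q = -1
X(-4, 2)*q = (⅕)*(-1) = -⅕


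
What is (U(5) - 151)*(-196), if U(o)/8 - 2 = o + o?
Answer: 10780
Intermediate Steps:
U(o) = 16 + 16*o (U(o) = 16 + 8*(o + o) = 16 + 8*(2*o) = 16 + 16*o)
(U(5) - 151)*(-196) = ((16 + 16*5) - 151)*(-196) = ((16 + 80) - 151)*(-196) = (96 - 151)*(-196) = -55*(-196) = 10780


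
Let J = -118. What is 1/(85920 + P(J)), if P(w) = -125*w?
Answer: 1/100670 ≈ 9.9334e-6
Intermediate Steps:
1/(85920 + P(J)) = 1/(85920 - 125*(-118)) = 1/(85920 + 14750) = 1/100670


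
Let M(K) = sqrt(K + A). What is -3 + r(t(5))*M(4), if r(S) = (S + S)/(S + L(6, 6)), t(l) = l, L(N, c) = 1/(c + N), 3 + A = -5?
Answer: -3 + 240*I/61 ≈ -3.0 + 3.9344*I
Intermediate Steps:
A = -8 (A = -3 - 5 = -8)
L(N, c) = 1/(N + c)
r(S) = 2*S/(1/12 + S) (r(S) = (S + S)/(S + 1/(6 + 6)) = (2*S)/(S + 1/12) = (2*S)/(1/12 + S) = 2*S/(1/12 + S))
M(K) = sqrt(-8 + K) (M(K) = sqrt(K - 8) = sqrt(-8 + K))
-3 + r(t(5))*M(4) = -3 + (24*5/(1 + 12*5))*sqrt(-8 + 4) = -3 + (24*5/(1 + 60))*sqrt(-4) = -3 + (24*5/61)*(2*I) = -3 + (24*5*(1/61))*(2*I) = -3 + 120*(2*I)/61 = -3 + 240*I/61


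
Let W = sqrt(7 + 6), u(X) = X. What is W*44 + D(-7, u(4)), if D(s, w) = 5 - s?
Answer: 12 + 44*sqrt(13) ≈ 170.64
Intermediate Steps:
W = sqrt(13) ≈ 3.6056
W*44 + D(-7, u(4)) = sqrt(13)*44 + (5 - 1*(-7)) = 44*sqrt(13) + (5 + 7) = 44*sqrt(13) + 12 = 12 + 44*sqrt(13)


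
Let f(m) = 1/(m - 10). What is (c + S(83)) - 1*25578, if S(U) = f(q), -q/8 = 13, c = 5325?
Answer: -2308843/114 ≈ -20253.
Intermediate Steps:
q = -104 (q = -8*13 = -104)
f(m) = 1/(-10 + m)
S(U) = -1/114 (S(U) = 1/(-10 - 104) = 1/(-114) = -1/114)
(c + S(83)) - 1*25578 = (5325 - 1/114) - 1*25578 = 607049/114 - 25578 = -2308843/114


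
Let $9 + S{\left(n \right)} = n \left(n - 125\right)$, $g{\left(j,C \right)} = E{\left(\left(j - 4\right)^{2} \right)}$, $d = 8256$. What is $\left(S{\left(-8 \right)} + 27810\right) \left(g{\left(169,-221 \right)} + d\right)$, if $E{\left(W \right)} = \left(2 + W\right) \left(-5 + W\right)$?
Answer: $21392636512540$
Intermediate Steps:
$E{\left(W \right)} = \left(-5 + W\right) \left(2 + W\right)$
$g{\left(j,C \right)} = -10 + \left(-4 + j\right)^{4} - 3 \left(-4 + j\right)^{2}$ ($g{\left(j,C \right)} = -10 + \left(\left(j - 4\right)^{2}\right)^{2} - 3 \left(j - 4\right)^{2} = -10 + \left(\left(-4 + j\right)^{2}\right)^{2} - 3 \left(-4 + j\right)^{2} = -10 + \left(-4 + j\right)^{4} - 3 \left(-4 + j\right)^{2}$)
$S{\left(n \right)} = -9 + n \left(-125 + n\right)$ ($S{\left(n \right)} = -9 + n \left(n - 125\right) = -9 + n \left(-125 + n\right)$)
$\left(S{\left(-8 \right)} + 27810\right) \left(g{\left(169,-221 \right)} + d\right) = \left(\left(-9 + \left(-8\right)^{2} - -1000\right) + 27810\right) \left(\left(-10 + \left(-4 + 169\right)^{4} - 3 \left(-4 + 169\right)^{2}\right) + 8256\right) = \left(\left(-9 + 64 + 1000\right) + 27810\right) \left(\left(-10 + 165^{4} - 3 \cdot 165^{2}\right) + 8256\right) = \left(1055 + 27810\right) \left(\left(-10 + 741200625 - 81675\right) + 8256\right) = 28865 \left(\left(-10 + 741200625 - 81675\right) + 8256\right) = 28865 \left(741118940 + 8256\right) = 28865 \cdot 741127196 = 21392636512540$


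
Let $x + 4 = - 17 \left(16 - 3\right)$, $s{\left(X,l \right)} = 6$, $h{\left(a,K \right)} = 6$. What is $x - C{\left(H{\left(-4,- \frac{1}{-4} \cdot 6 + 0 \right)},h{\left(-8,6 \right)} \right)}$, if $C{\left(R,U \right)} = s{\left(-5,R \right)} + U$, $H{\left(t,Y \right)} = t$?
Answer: $-237$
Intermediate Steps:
$C{\left(R,U \right)} = 6 + U$
$x = -225$ ($x = -4 - 17 \left(16 - 3\right) = -4 - 221 = -225$)
$x - C{\left(H{\left(-4,- \frac{1}{-4} \cdot 6 + 0 \right)},h{\left(-8,6 \right)} \right)} = -225 - \left(6 + 6\right) = -225 - 12 = -237$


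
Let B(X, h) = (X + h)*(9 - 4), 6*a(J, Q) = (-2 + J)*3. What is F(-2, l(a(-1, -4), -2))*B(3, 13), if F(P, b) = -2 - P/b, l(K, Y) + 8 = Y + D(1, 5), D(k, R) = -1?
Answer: -1920/11 ≈ -174.55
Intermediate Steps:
a(J, Q) = -1 + J/2 (a(J, Q) = ((-2 + J)*3)/6 = (-6 + 3*J)/6 = -1 + J/2)
l(K, Y) = -9 + Y (l(K, Y) = -8 + (Y - 1) = -8 + (-1 + Y) = -9 + Y)
F(P, b) = -2 - P/b
B(X, h) = 5*X + 5*h (B(X, h) = (X + h)*5 = 5*X + 5*h)
F(-2, l(a(-1, -4), -2))*B(3, 13) = (-2 - 1*(-2)/(-9 - 2))*(5*3 + 5*13) = (-2 - 1*(-2)/(-11))*(15 + 65) = (-2 - 1*(-2)*(-1/11))*80 = (-2 - 2/11)*80 = -24/11*80 = -1920/11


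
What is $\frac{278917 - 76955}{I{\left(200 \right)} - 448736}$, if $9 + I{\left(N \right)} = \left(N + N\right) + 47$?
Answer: $- \frac{100981}{224149} \approx -0.45051$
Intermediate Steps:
$I{\left(N \right)} = 38 + 2 N$ ($I{\left(N \right)} = -9 + \left(\left(N + N\right) + 47\right) = -9 + \left(2 N + 47\right) = -9 + \left(47 + 2 N\right) = 38 + 2 N$)
$\frac{278917 - 76955}{I{\left(200 \right)} - 448736} = \frac{278917 - 76955}{\left(38 + 2 \cdot 200\right) - 448736} = \frac{201962}{\left(38 + 400\right) - 448736} = \frac{201962}{438 - 448736} = \frac{201962}{-448298} = 201962 \left(- \frac{1}{448298}\right) = - \frac{100981}{224149}$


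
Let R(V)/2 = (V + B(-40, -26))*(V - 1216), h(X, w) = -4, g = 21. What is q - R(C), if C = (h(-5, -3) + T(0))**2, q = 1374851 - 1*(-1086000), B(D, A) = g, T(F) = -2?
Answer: 2595371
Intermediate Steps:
B(D, A) = 21
q = 2460851 (q = 1374851 + 1086000 = 2460851)
C = 36 (C = (-4 - 2)**2 = (-6)**2 = 36)
R(V) = 2*(-1216 + V)*(21 + V) (R(V) = 2*((V + 21)*(V - 1216)) = 2*((21 + V)*(-1216 + V)) = 2*((-1216 + V)*(21 + V)) = 2*(-1216 + V)*(21 + V))
q - R(C) = 2460851 - (-51072 - 2390*36 + 2*36**2) = 2460851 - (-51072 - 86040 + 2*1296) = 2460851 - (-51072 - 86040 + 2592) = 2460851 - 1*(-134520) = 2460851 + 134520 = 2595371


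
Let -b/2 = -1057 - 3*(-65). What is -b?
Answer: -1724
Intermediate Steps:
b = 1724 (b = -2*(-1057 - 3*(-65)) = -2*(-1057 - 1*(-195)) = -2*(-1057 + 195) = -2*(-862) = 1724)
-b = -1*1724 = -1724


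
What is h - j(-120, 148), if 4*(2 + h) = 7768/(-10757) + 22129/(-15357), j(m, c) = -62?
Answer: 39289524931/660780996 ≈ 59.459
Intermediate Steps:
h = -1678896821/660780996 (h = -2 + (7768/(-10757) + 22129/(-15357))/4 = -2 + (7768*(-1/10757) + 22129*(-1/15357))/4 = -2 + (-7768/10757 - 22129/15357)/4 = -2 + (¼)*(-357334829/165195249) = -2 - 357334829/660780996 = -1678896821/660780996 ≈ -2.5408)
h - j(-120, 148) = -1678896821/660780996 - 1*(-62) = -1678896821/660780996 + 62 = 39289524931/660780996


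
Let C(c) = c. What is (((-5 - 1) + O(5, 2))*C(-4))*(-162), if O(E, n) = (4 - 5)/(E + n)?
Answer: -27864/7 ≈ -3980.6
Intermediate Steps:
O(E, n) = -1/(E + n)
(((-5 - 1) + O(5, 2))*C(-4))*(-162) = (((-5 - 1) - 1/(5 + 2))*(-4))*(-162) = ((-6 - 1/7)*(-4))*(-162) = ((-6 - 1*⅐)*(-4))*(-162) = ((-6 - ⅐)*(-4))*(-162) = -43/7*(-4)*(-162) = (172/7)*(-162) = -27864/7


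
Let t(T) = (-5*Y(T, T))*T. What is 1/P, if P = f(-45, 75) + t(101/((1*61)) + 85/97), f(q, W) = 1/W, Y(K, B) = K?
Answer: -2625816675/84137610611 ≈ -0.031209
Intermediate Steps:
t(T) = -5*T² (t(T) = (-5*T)*T = -5*T²)
P = -84137610611/2625816675 (P = 1/75 - 5*(101/((1*61)) + 85/97)² = 1/75 - 5*(101/61 + 85*(1/97))² = 1/75 - 5*(101*(1/61) + 85/97)² = 1/75 - 5*(101/61 + 85/97)² = 1/75 - 5*(14982/5917)² = 1/75 - 5*224460324/35010889 = 1/75 - 1122301620/35010889 = -84137610611/2625816675 ≈ -32.042)
1/P = 1/(-84137610611/2625816675) = -2625816675/84137610611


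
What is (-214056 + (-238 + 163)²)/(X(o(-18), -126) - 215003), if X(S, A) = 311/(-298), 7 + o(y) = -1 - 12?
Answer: 62112438/64071205 ≈ 0.96943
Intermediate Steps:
o(y) = -20 (o(y) = -7 + (-1 - 12) = -7 - 13 = -20)
X(S, A) = -311/298 (X(S, A) = 311*(-1/298) = -311/298)
(-214056 + (-238 + 163)²)/(X(o(-18), -126) - 215003) = (-214056 + (-238 + 163)²)/(-311/298 - 215003) = (-214056 + (-75)²)/(-64071205/298) = (-214056 + 5625)*(-298/64071205) = -208431*(-298/64071205) = 62112438/64071205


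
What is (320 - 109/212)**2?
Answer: 4587488361/44944 ≈ 1.0207e+5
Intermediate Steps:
(320 - 109/212)**2 = (67731/212)**2 = 4587488361/44944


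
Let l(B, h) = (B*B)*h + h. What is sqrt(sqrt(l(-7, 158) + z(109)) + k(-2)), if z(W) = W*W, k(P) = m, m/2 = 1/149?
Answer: sqrt(298 + 22201*sqrt(19781))/149 ≈ 11.860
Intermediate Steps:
m = 2/149 ≈ 0.013423
k(P) = 2/149
l(B, h) = h + h*B**2 (l(B, h) = B**2*h + h = h*B**2 + h = h + h*B**2)
z(W) = W**2
sqrt(sqrt(l(-7, 158) + z(109)) + k(-2)) = sqrt(sqrt(158*(1 + (-7)**2) + 109**2) + 2/149) = sqrt(sqrt(158*(1 + 49) + 11881) + 2/149) = sqrt(sqrt(158*50 + 11881) + 2/149) = sqrt(sqrt(7900 + 11881) + 2/149) = sqrt(sqrt(19781) + 2/149) = sqrt(2/149 + sqrt(19781))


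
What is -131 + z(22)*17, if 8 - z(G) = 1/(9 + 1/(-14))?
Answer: 387/125 ≈ 3.0960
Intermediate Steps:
z(G) = 986/125 (z(G) = 8 - 1/(9 + 1/(-14)) = 8 - 1/(9 - 1/14) = 8 - 1/125/14 = 8 - 1*14/125 = 8 - 14/125 = 986/125)
-131 + z(22)*17 = -131 + (986/125)*17 = -131 + 16762/125 = 387/125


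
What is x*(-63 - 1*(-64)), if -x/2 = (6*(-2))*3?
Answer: 72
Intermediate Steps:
x = 72 (x = -2*6*(-2)*3 = -(-24)*3 = -2*(-36) = 72)
x*(-63 - 1*(-64)) = 72*(-63 - 1*(-64)) = 72*(-63 + 64) = 72*1 = 72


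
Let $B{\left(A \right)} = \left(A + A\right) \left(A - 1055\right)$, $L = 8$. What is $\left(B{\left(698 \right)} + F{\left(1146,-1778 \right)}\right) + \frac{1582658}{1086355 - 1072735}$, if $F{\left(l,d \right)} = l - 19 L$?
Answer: $- \frac{3386352851}{6810} \approx -4.9726 \cdot 10^{5}$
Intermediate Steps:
$F{\left(l,d \right)} = -152 + l$ ($F{\left(l,d \right)} = l - 152 = -152 + l$)
$B{\left(A \right)} = 2 A \left(-1055 + A\right)$
$\left(B{\left(698 \right)} + F{\left(1146,-1778 \right)}\right) + \frac{1582658}{1086355 - 1072735} = \left(2 \cdot 698 \left(-1055 + 698\right) + \left(-152 + 1146\right)\right) + \frac{1582658}{1086355 - 1072735} = \left(2 \cdot 698 \left(-357\right) + 994\right) + \frac{1582658}{1086355 - 1072735} = \left(-498372 + 994\right) + \frac{1582658}{13620} = -497378 + 1582658 \cdot \frac{1}{13620} = -497378 + \frac{791329}{6810} = - \frac{3386352851}{6810}$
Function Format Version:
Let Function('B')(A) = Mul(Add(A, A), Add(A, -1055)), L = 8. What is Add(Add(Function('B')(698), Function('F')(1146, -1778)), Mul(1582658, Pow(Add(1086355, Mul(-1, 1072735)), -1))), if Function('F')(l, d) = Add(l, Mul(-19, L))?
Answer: Rational(-3386352851, 6810) ≈ -4.9726e+5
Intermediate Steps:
Function('F')(l, d) = Add(-152, l) (Function('F')(l, d) = Add(l, Mul(-19, 8)) = Add(l, -152) = Add(-152, l))
Function('B')(A) = Mul(2, A, Add(-1055, A)) (Function('B')(A) = Mul(Mul(2, A), Add(-1055, A)) = Mul(2, A, Add(-1055, A)))
Add(Add(Function('B')(698), Function('F')(1146, -1778)), Mul(1582658, Pow(Add(1086355, Mul(-1, 1072735)), -1))) = Add(Add(Mul(2, 698, Add(-1055, 698)), Add(-152, 1146)), Mul(1582658, Pow(Add(1086355, Mul(-1, 1072735)), -1))) = Add(Add(Mul(2, 698, -357), 994), Mul(1582658, Pow(Add(1086355, -1072735), -1))) = Add(Add(-498372, 994), Mul(1582658, Pow(13620, -1))) = Add(-497378, Mul(1582658, Rational(1, 13620))) = Add(-497378, Rational(791329, 6810)) = Rational(-3386352851, 6810)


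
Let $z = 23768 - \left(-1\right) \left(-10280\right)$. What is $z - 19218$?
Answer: $-5730$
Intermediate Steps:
$z = 13488$ ($z = 23768 - 10280 = 13488$)
$z - 19218 = 13488 - 19218 = -5730$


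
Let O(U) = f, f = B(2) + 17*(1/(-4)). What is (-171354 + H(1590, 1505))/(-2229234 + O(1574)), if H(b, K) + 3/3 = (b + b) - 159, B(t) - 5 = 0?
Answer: 673336/8916933 ≈ 0.075512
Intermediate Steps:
B(t) = 5 (B(t) = 5 + 0 = 5)
H(b, K) = -160 + 2*b (H(b, K) = -1 + ((b + b) - 159) = -1 + (2*b - 159) = -1 + (-159 + 2*b) = -160 + 2*b)
f = ¾ (f = 5 + 17*(1/(-4)) = 5 + 17*(1*(-¼)) = 5 + 17*(-¼) = 5 - 17/4 = ¾ ≈ 0.75000)
O(U) = ¾
(-171354 + H(1590, 1505))/(-2229234 + O(1574)) = (-171354 + (-160 + 2*1590))/(-2229234 + ¾) = (-171354 + (-160 + 3180))/(-8916933/4) = (-171354 + 3020)*(-4/8916933) = -168334*(-4/8916933) = 673336/8916933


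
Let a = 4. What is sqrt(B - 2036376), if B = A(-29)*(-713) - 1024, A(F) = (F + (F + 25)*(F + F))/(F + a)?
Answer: I*sqrt(50790261)/5 ≈ 1425.3*I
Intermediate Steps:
A(F) = (F + 2*F*(25 + F))/(4 + F) (A(F) = (F + (F + 25)*(F + F))/(F + 4) = (F + (25 + F)*(2*F))/(4 + F) = (F + 2*F*(25 + F))/(4 + F))
B = 119139/25 (B = -29*(51 + 2*(-29))/(4 - 29)*(-713) - 1024 = -29*(51 - 58)/(-25)*(-713) - 1024 = -29*(-1/25)*(-7)*(-713) - 1024 = -203/25*(-713) - 1024 = 144739/25 - 1024 = 119139/25 ≈ 4765.6)
sqrt(B - 2036376) = sqrt(119139/25 - 2036376) = sqrt(-50790261/25) = I*sqrt(50790261)/5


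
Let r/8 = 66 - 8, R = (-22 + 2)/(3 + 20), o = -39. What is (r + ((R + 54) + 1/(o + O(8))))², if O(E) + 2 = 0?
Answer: 237783992161/889249 ≈ 2.6740e+5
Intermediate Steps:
O(E) = -2 (O(E) = -2 + 0 = -2)
R = -20/23 ≈ -0.86957
r = 464 (r = 8*(66 - 8) = 8*58 = 464)
(r + ((R + 54) + 1/(o + O(8))))² = (464 + ((-20/23 + 54) + 1/(-39 - 2)))² = (464 + (1222/23 + 1/(-41)))² = (464 + (1222/23 - 1/41))² = (464 + 50079/943)² = (487631/943)² = 237783992161/889249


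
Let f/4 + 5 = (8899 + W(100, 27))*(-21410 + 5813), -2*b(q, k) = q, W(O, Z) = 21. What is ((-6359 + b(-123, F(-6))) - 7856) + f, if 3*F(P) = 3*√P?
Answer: -1113030267/2 ≈ -5.5652e+8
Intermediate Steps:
F(P) = √P (F(P) = (3*√P)/3 = √P)
b(q, k) = -q/2
f = -556500980 (f = -20 + 4*((8899 + 21)*(-21410 + 5813)) = -20 + 4*(8920*(-15597)) = -20 + 4*(-139125240) = -20 - 556500960 = -556500980)
((-6359 + b(-123, F(-6))) - 7856) + f = ((-6359 - ½*(-123)) - 7856) - 556500980 = ((-6359 + 123/2) - 7856) - 556500980 = (-12595/2 - 7856) - 556500980 = -28307/2 - 556500980 = -1113030267/2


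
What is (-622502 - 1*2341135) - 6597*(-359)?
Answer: -595314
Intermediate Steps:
(-622502 - 1*2341135) - 6597*(-359) = (-622502 - 2341135) + 2368323 = -2963637 + 2368323 = -595314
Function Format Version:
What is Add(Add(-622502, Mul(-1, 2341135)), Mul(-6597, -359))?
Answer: -595314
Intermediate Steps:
Add(Add(-622502, Mul(-1, 2341135)), Mul(-6597, -359)) = Add(Add(-622502, -2341135), 2368323) = Add(-2963637, 2368323) = -595314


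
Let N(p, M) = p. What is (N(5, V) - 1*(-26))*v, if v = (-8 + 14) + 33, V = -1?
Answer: 1209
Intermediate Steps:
v = 39 (v = 6 + 33 = 39)
(N(5, V) - 1*(-26))*v = (5 - 1*(-26))*39 = (5 + 26)*39 = 31*39 = 1209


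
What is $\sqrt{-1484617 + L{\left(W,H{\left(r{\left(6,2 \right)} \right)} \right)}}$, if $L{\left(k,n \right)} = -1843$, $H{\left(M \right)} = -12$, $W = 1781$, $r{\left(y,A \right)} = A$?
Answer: $2 i \sqrt{371615} \approx 1219.2 i$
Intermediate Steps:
$\sqrt{-1484617 + L{\left(W,H{\left(r{\left(6,2 \right)} \right)} \right)}} = \sqrt{-1484617 - 1843} = \sqrt{-1486460} = 2 i \sqrt{371615}$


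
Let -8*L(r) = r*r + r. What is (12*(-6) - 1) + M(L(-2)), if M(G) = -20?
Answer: -93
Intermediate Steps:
L(r) = -r/8 - r**2/8 (L(r) = -(r*r + r)/8 = -(r**2 + r)/8 = -(r + r**2)/8 = -r/8 - r**2/8)
(12*(-6) - 1) + M(L(-2)) = (12*(-6) - 1) - 20 = (-72 - 1) - 20 = -73 - 20 = -93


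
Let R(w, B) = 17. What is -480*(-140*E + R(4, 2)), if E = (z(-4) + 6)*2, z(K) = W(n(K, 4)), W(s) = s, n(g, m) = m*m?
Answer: 2948640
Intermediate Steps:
n(g, m) = m**2
z(K) = 16 (z(K) = 4**2 = 16)
E = 44 (E = (16 + 6)*2 = 22*2 = 44)
-480*(-140*E + R(4, 2)) = -480*(-140*44 + 17) = -480*(-6160 + 17) = -480*(-6143) = 2948640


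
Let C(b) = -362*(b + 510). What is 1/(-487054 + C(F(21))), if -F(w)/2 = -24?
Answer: -1/689050 ≈ -1.4513e-6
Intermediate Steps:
F(w) = 48 (F(w) = -2*(-24) = 48)
C(b) = -184620 - 362*b (C(b) = -362*(510 + b) = -184620 - 362*b)
1/(-487054 + C(F(21))) = 1/(-487054 + (-184620 - 362*48)) = 1/(-487054 + (-184620 - 17376)) = 1/(-487054 - 201996) = 1/(-689050) = -1/689050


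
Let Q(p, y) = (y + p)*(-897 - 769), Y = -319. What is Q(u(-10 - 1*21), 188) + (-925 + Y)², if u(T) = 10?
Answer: 1217668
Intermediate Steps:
Q(p, y) = -1666*p - 1666*y (Q(p, y) = (p + y)*(-1666) = -1666*p - 1666*y)
Q(u(-10 - 1*21), 188) + (-925 + Y)² = (-1666*10 - 1666*188) + (-925 - 319)² = (-16660 - 313208) + (-1244)² = -329868 + 1547536 = 1217668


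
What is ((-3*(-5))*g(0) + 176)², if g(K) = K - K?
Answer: 30976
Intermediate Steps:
g(K) = 0
((-3*(-5))*g(0) + 176)² = (-3*(-5)*0 + 176)² = (15*0 + 176)² = (0 + 176)² = 176² = 30976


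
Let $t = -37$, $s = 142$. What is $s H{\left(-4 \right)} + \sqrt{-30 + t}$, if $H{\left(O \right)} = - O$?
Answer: $568 + i \sqrt{67} \approx 568.0 + 8.1853 i$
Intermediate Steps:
$s H{\left(-4 \right)} + \sqrt{-30 + t} = 142 \left(\left(-1\right) \left(-4\right)\right) + \sqrt{-30 - 37} = 142 \cdot 4 + \sqrt{-67} = 568 + i \sqrt{67}$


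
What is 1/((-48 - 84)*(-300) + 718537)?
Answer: 1/758137 ≈ 1.3190e-6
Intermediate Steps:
1/((-48 - 84)*(-300) + 718537) = 1/(-132*(-300) + 718537) = 1/(39600 + 718537) = 1/758137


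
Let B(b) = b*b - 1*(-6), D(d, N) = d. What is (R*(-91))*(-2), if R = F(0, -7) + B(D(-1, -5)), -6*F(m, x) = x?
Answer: 4459/3 ≈ 1486.3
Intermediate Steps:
F(m, x) = -x/6
B(b) = 6 + b² (B(b) = b² + 6 = 6 + b²)
R = 49/6 (R = -⅙*(-7) + (6 + (-1)²) = 7/6 + (6 + 1) = 7/6 + 7 = 49/6 ≈ 8.1667)
(R*(-91))*(-2) = ((49/6)*(-91))*(-2) = -4459/6*(-2) = 4459/3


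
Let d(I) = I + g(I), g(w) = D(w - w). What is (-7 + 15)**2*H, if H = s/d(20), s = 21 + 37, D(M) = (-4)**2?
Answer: 928/9 ≈ 103.11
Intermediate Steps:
D(M) = 16
g(w) = 16
s = 58
d(I) = 16 + I (d(I) = I + 16 = 16 + I)
H = 29/18 (H = 58/(16 + 20) = 58/36 = 58*(1/36) = 29/18 ≈ 1.6111)
(-7 + 15)**2*H = (-7 + 15)**2*(29/18) = 8**2*(29/18) = 64*(29/18) = 928/9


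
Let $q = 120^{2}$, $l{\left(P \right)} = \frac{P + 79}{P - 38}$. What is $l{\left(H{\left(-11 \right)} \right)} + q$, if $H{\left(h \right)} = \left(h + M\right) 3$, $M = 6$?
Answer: $\frac{763136}{53} \approx 14399.0$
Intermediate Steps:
$H{\left(h \right)} = 18 + 3 h$ ($H{\left(h \right)} = \left(h + 6\right) 3 = \left(6 + h\right) 3 = 18 + 3 h$)
$l{\left(P \right)} = \frac{79 + P}{-38 + P}$
$q = 14400$
$l{\left(H{\left(-11 \right)} \right)} + q = \frac{79 + \left(18 + 3 \left(-11\right)\right)}{-38 + \left(18 + 3 \left(-11\right)\right)} + 14400 = \frac{79 + \left(18 - 33\right)}{-38 + \left(18 - 33\right)} + 14400 = \frac{79 - 15}{-38 - 15} + 14400 = \frac{1}{-53} \cdot 64 + 14400 = \left(- \frac{1}{53}\right) 64 + 14400 = - \frac{64}{53} + 14400 = \frac{763136}{53}$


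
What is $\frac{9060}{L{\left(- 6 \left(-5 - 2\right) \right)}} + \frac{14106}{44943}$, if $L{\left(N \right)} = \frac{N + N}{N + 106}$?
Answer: $\frac{1674009854}{104867} \approx 15963.0$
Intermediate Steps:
$L{\left(N \right)} = \frac{2 N}{106 + N}$
$\frac{9060}{L{\left(- 6 \left(-5 - 2\right) \right)}} + \frac{14106}{44943} = \frac{9060}{2 \left(- 6 \left(-5 - 2\right)\right) \frac{1}{106 - 6 \left(-5 - 2\right)}} + \frac{14106}{44943} = \frac{9060}{2 \left(\left(-6\right) \left(-7\right)\right) \frac{1}{106 - -42}} + 14106 \cdot \frac{1}{44943} = \frac{9060}{2 \cdot 42 \frac{1}{106 + 42}} + \frac{4702}{14981} = \frac{9060}{2 \cdot 42 \cdot \frac{1}{148}} + \frac{4702}{14981} = \frac{9060}{\frac{21}{37}} + \frac{4702}{14981} = 9060 \cdot \frac{37}{21} + \frac{4702}{14981} = \frac{111740}{7} + \frac{4702}{14981} = \frac{1674009854}{104867}$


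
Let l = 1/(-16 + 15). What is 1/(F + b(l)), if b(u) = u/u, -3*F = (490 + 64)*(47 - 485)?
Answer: 1/80885 ≈ 1.2363e-5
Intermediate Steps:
F = 80884 (F = -(490 + 64)*(47 - 485)/3 = -554*(-438)/3 = -⅓*(-242652) = 80884)
l = -1 (l = 1/(-1) = -1)
b(u) = 1
1/(F + b(l)) = 1/(80884 + 1) = 1/80885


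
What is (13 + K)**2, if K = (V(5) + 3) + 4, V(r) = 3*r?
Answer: 1225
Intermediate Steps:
K = 22 (K = (3*5 + 3) + 4 = (15 + 3) + 4 = 18 + 4 = 22)
(13 + K)**2 = (13 + 22)**2 = 35**2 = 1225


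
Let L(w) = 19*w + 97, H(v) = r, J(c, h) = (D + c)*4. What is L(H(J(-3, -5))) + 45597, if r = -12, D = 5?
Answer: 45466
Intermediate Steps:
J(c, h) = 20 + 4*c (J(c, h) = (5 + c)*4 = 20 + 4*c)
H(v) = -12
L(w) = 97 + 19*w
L(H(J(-3, -5))) + 45597 = (97 + 19*(-12)) + 45597 = (97 - 228) + 45597 = -131 + 45597 = 45466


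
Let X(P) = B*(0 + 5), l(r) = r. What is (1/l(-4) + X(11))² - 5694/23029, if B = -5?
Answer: 234827725/368464 ≈ 637.32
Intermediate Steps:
X(P) = -25 (X(P) = -5*(0 + 5) = -5*5 = -25)
(1/l(-4) + X(11))² - 5694/23029 = (1/(-4) - 25)² - 5694/23029 = (-¼ - 25)² - 5694*1/23029 = (-101/4)² - 5694/23029 = 10201/16 - 5694/23029 = 234827725/368464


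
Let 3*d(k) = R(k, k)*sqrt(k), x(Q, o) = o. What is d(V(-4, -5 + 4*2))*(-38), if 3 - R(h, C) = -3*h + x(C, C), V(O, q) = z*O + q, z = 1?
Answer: -38*I/3 ≈ -12.667*I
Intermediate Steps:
V(O, q) = O + q (V(O, q) = 1*O + q = O + q)
R(h, C) = 3 - C + 3*h (R(h, C) = 3 - (-3*h + C) = 3 - (C - 3*h) = 3 + (-C + 3*h) = 3 - C + 3*h)
d(k) = sqrt(k)*(3 + 2*k)/3 (d(k) = ((3 - k + 3*k)*sqrt(k))/3 = ((3 + 2*k)*sqrt(k))/3 = (sqrt(k)*(3 + 2*k))/3 = sqrt(k)*(3 + 2*k)/3)
d(V(-4, -5 + 4*2))*(-38) = (sqrt(-4 + (-5 + 4*2))*(3 + 2*(-4 + (-5 + 4*2)))/3)*(-38) = (sqrt(-4 + (-5 + 8))*(3 + 2*(-4 + (-5 + 8)))/3)*(-38) = (sqrt(-4 + 3)*(3 + 2*(-4 + 3))/3)*(-38) = (sqrt(-1)*(3 + 2*(-1))/3)*(-38) = (I*(3 - 2)/3)*(-38) = ((1/3)*I*1)*(-38) = (I/3)*(-38) = -38*I/3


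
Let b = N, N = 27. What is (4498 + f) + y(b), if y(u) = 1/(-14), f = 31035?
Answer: 497461/14 ≈ 35533.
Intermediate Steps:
b = 27
y(u) = -1/14
(4498 + f) + y(b) = (4498 + 31035) - 1/14 = 35533 - 1/14 = 497461/14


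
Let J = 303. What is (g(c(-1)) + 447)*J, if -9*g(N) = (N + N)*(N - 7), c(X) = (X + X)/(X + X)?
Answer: 135845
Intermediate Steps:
c(X) = 1 (c(X) = (2*X)/((2*X)) = (2*X)*(1/(2*X)) = 1)
g(N) = -2*N*(-7 + N)/9 (g(N) = -(N + N)*(N - 7)/9 = -2*N*(-7 + N)/9)
(g(c(-1)) + 447)*J = ((2/9)*1*(7 - 1*1) + 447)*303 = ((2/9)*1*(7 - 1) + 447)*303 = ((2/9)*1*6 + 447)*303 = (4/3 + 447)*303 = (1345/3)*303 = 135845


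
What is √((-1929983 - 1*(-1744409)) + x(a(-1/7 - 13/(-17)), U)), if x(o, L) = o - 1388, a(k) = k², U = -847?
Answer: I*√2647563406/119 ≈ 432.39*I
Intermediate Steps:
x(o, L) = -1388 + o
√((-1929983 - 1*(-1744409)) + x(a(-1/7 - 13/(-17)), U)) = √((-1929983 - 1*(-1744409)) + (-1388 + (-1/7 - 13/(-17))²)) = √((-1929983 + 1744409) + (-1388 + (-1*⅐ - 13*(-1/17))²)) = √(-185574 + (-1388 + (-⅐ + 13/17)²)) = √(-185574 + (-1388 + (74/119)²)) = √(-185574 + (-1388 + 5476/14161)) = √(-185574 - 19649992/14161) = √(-2647563406/14161) = I*√2647563406/119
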